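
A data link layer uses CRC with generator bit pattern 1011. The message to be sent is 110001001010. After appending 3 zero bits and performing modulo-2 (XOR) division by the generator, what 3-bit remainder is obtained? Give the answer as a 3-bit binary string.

011

Append 3 zeros: 110001001010000. Divide by 1011 (XOR where the leading bit is 1):
  pos 0: 1100 XOR 1011 = 0111
  pos 1: 1110 XOR 1011 = 0101
  pos 2: 1011 XOR 1011 = 0000
  pos 8: 1010 XOR 1011 = 0001
  pos 11: 1000 XOR 1011 = 0011
Remainder (last 3 bits) = 011. This is the CRC / FCS.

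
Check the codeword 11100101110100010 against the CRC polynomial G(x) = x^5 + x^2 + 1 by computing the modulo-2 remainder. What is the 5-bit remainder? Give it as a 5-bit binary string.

11010

Modulo-2 division of 11100101110100010 by 100101:
  pos 0: 111001 XOR 100101 = 011100
  pos 1: 111000 XOR 100101 = 011101
  pos 2: 111011 XOR 100101 = 011110
  pos 3: 111101 XOR 100101 = 011000
  pos 4: 110001 XOR 100101 = 010100
  pos 5: 101000 XOR 100101 = 001101
  pos 7: 110110 XOR 100101 = 010011
  pos 8: 100110 XOR 100101 = 000011
Remainder = 11010 (nonzero — an error is detected).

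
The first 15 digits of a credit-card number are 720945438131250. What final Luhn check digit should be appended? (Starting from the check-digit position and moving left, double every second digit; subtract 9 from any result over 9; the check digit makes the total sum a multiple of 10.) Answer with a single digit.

Partial digits right→left: 0 5 2 1 3 1 8 3 4 5 4 9 0 2 7
Double every second digit counting from the check-digit position (so the 1st, 3rd, 5th, ... of the partial from the right).
  doubled (with −9 where >9): 0 4 6 7 8 8 0 5 → sum 38
  kept as-is: 5 1 1 3 5 9 2 → sum 26
Total = 38 + 26 = 64.
Check digit = (10 − (64 mod 10)) mod 10 = 6.

6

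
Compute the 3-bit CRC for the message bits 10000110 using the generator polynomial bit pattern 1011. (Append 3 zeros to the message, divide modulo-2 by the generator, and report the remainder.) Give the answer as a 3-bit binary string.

Append 3 zeros: 10000110000. Divide by 1011 (XOR where the leading bit is 1):
  pos 0: 1000 XOR 1011 = 0011
  pos 2: 1101 XOR 1011 = 0110
  pos 3: 1101 XOR 1011 = 0110
  pos 4: 1100 XOR 1011 = 0111
  pos 5: 1110 XOR 1011 = 0101
  pos 6: 1010 XOR 1011 = 0001
Remainder (last 3 bits) = 010. This is the CRC / FCS.

010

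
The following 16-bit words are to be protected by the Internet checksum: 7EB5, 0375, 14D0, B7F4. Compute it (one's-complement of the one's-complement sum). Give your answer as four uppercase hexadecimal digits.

One's-complement addition (fold any carry out of bit 15 back into bit 0):
  0x7EB5 + 0x0375 = 0x0822A
  0x822A + 0x14D0 = 0x096FA
  0x96FA + 0xB7F4 = 0x14EEE → wrap carry → 0x4EEF
One's-complement sum = 0x4EEF.
Checksum = ~0x4EEF & 0xFFFF = 0xB110.

B110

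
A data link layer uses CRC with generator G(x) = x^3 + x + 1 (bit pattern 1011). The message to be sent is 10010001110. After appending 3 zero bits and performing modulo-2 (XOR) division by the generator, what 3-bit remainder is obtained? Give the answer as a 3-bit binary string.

Append 3 zeros: 10010001110000. Divide by 1011 (XOR where the leading bit is 1):
  pos 0: 1001 XOR 1011 = 0010
  pos 2: 1000 XOR 1011 = 0011
  pos 4: 1101 XOR 1011 = 0110
  pos 5: 1101 XOR 1011 = 0110
  pos 6: 1101 XOR 1011 = 0110
  pos 7: 1100 XOR 1011 = 0111
  pos 8: 1110 XOR 1011 = 0101
  pos 9: 1010 XOR 1011 = 0001
Remainder (last 3 bits) = 010. This is the CRC / FCS.

010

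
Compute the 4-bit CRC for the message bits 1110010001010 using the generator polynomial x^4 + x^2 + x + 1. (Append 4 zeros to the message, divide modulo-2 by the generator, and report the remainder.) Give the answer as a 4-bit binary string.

Append 4 zeros: 11100100010100000. Divide by 10111 (XOR where the leading bit is 1):
  pos 0: 11100 XOR 10111 = 01011
  pos 1: 10111 XOR 10111 = 00000
  pos 9: 10100 XOR 10111 = 00011
  pos 12: 11000 XOR 10111 = 01111
Remainder (last 4 bits) = 1111. This is the CRC / FCS.

1111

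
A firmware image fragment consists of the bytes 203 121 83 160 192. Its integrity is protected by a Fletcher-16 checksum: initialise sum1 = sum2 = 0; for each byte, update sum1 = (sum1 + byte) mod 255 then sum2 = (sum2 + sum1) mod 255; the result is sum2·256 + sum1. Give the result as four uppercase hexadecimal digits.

Running sums (mod 255):
  after byte 0 (203): sum1=203, sum2=203
  after byte 1 (121): sum1=69, sum2=17
  after byte 2 (83): sum1=152, sum2=169
  after byte 3 (160): sum1=57, sum2=226
  after byte 4 (192): sum1=249, sum2=220
Checksum = sum2·256 + sum1 = 220·256 + 249 = 56569 = 0xDCF9.

DCF9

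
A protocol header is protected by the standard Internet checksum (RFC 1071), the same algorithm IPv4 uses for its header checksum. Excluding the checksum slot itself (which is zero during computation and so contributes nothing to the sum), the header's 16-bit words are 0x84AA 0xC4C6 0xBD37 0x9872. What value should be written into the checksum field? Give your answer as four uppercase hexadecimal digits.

One's-complement addition (fold any carry out of bit 15 back into bit 0):
  0x84AA + 0xC4C6 = 0x14970 → wrap carry → 0x4971
  0x4971 + 0xBD37 = 0x106A8 → wrap carry → 0x06A9
  0x06A9 + 0x9872 = 0x09F1B
One's-complement sum = 0x9F1B.
Checksum = ~0x9F1B & 0xFFFF = 0x60E4.

60E4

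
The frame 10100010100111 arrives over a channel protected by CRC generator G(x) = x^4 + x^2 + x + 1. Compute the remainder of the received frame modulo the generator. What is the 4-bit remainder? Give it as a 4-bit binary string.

0100

Modulo-2 division of 10100010100111 by 10111:
  pos 0: 10100 XOR 10111 = 00011
  pos 3: 11010 XOR 10111 = 01101
  pos 4: 11011 XOR 10111 = 01100
  pos 5: 11000 XOR 10111 = 01111
  pos 6: 11110 XOR 10111 = 01001
  pos 7: 10011 XOR 10111 = 00100
  pos 9: 10011 XOR 10111 = 00100
Remainder = 0100 (nonzero — an error is detected).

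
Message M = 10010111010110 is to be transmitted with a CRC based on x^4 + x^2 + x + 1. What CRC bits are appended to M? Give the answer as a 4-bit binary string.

1111

Append 4 zeros: 100101110101100000. Divide by 10111 (XOR where the leading bit is 1):
  pos 0: 10010 XOR 10111 = 00101
  pos 2: 10111 XOR 10111 = 00000
  pos 7: 10101 XOR 10111 = 00010
  pos 10: 10100 XOR 10111 = 00011
  pos 13: 11000 XOR 10111 = 01111
Remainder (last 4 bits) = 1111. This is the CRC / FCS.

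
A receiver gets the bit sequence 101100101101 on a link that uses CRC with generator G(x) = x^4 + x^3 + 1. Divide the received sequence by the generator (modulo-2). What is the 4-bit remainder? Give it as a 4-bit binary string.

0000

Modulo-2 division of 101100101101 by 11001:
  pos 0: 10110 XOR 11001 = 01111
  pos 1: 11110 XOR 11001 = 00111
  pos 3: 11110 XOR 11001 = 00111
  pos 5: 11111 XOR 11001 = 00110
  pos 7: 11001 XOR 11001 = 00000
Remainder = 0000 (zero — the frame passes the CRC check).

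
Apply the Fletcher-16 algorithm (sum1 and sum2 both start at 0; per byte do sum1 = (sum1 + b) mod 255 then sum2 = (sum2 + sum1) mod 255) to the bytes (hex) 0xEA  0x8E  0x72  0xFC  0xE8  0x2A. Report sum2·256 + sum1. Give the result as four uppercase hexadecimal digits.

07FB

Running sums (mod 255):
  after byte 0 (0xEA): sum1=234, sum2=234
  after byte 1 (0x8E): sum1=121, sum2=100
  after byte 2 (0x72): sum1=235, sum2=80
  after byte 3 (0xFC): sum1=232, sum2=57
  after byte 4 (0xE8): sum1=209, sum2=11
  after byte 5 (0x2A): sum1=251, sum2=7
Checksum = sum2·256 + sum1 = 7·256 + 251 = 2043 = 0x07FB.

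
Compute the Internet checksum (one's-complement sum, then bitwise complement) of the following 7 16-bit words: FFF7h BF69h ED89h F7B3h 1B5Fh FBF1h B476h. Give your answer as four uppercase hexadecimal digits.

One's-complement addition (fold any carry out of bit 15 back into bit 0):
  0xFFF7 + 0xBF69 = 0x1BF60 → wrap carry → 0xBF61
  0xBF61 + 0xED89 = 0x1ACEA → wrap carry → 0xACEB
  0xACEB + 0xF7B3 = 0x1A49E → wrap carry → 0xA49F
  0xA49F + 0x1B5F = 0x0BFFE
  0xBFFE + 0xFBF1 = 0x1BBEF → wrap carry → 0xBBF0
  0xBBF0 + 0xB476 = 0x17066 → wrap carry → 0x7067
One's-complement sum = 0x7067.
Checksum = ~0x7067 & 0xFFFF = 0x8F98.

8F98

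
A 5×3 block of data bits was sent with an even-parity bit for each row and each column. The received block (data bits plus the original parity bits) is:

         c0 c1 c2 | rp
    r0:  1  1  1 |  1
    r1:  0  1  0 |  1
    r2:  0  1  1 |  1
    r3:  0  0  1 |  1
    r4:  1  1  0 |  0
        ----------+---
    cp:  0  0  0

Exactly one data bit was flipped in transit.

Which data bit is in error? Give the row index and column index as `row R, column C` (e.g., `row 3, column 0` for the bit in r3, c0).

row 2, column 2

Recompute each row's even parity and compare to rp:
  r0: data parity 1, sent rp 1 → ok
  r1: data parity 1, sent rp 1 → ok
  r2: data parity 0, sent rp 1 → mismatch
  r3: data parity 1, sent rp 1 → ok
  r4: data parity 0, sent rp 0 → ok
Recompute each column's even parity and compare to cp:
  c0: data parity 0, sent cp 0 → ok
  c1: data parity 0, sent cp 0 → ok
  c2: data parity 1, sent cp 0 → mismatch
Exactly one row (r2) and one column (c2) fail → the flipped bit is at their intersection.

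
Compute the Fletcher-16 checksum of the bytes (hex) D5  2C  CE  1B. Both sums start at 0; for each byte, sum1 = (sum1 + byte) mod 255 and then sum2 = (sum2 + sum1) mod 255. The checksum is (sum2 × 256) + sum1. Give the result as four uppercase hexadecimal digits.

Running sums (mod 255):
  after byte 0 (D5): sum1=213, sum2=213
  after byte 1 (2C): sum1=2, sum2=215
  after byte 2 (CE): sum1=208, sum2=168
  after byte 3 (1B): sum1=235, sum2=148
Checksum = sum2·256 + sum1 = 148·256 + 235 = 38123 = 0x94EB.

94EB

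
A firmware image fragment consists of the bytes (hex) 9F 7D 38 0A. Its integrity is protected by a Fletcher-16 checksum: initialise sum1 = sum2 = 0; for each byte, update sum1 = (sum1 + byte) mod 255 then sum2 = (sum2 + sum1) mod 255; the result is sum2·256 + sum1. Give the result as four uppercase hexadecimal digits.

715F

Running sums (mod 255):
  after byte 0 (9F): sum1=159, sum2=159
  after byte 1 (7D): sum1=29, sum2=188
  after byte 2 (38): sum1=85, sum2=18
  after byte 3 (0A): sum1=95, sum2=113
Checksum = sum2·256 + sum1 = 113·256 + 95 = 29023 = 0x715F.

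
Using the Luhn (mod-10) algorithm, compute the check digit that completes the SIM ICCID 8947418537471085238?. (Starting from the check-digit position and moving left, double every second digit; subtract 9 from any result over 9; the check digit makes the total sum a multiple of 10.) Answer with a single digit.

2

Partial digits right→left: 8 3 2 5 8 0 1 7 4 7 3 5 8 1 4 7 4 9 8
Double every second digit counting from the check-digit position (so the 1st, 3rd, 5th, ... of the partial from the right).
  doubled (with −9 where >9): 7 4 7 2 8 6 7 8 8 7 → sum 64
  kept as-is: 3 5 0 7 7 5 1 7 9 → sum 44
Total = 64 + 44 = 108.
Check digit = (10 − (108 mod 10)) mod 10 = 2.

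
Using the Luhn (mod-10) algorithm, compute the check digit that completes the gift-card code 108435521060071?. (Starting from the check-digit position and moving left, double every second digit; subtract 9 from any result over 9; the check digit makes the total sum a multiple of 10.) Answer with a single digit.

9

Partial digits right→left: 1 7 0 0 6 0 1 2 5 5 3 4 8 0 1
Double every second digit counting from the check-digit position (so the 1st, 3rd, 5th, ... of the partial from the right).
  doubled (with −9 where >9): 2 0 3 2 1 6 7 2 → sum 23
  kept as-is: 7 0 0 2 5 4 0 → sum 18
Total = 23 + 18 = 41.
Check digit = (10 − (41 mod 10)) mod 10 = 9.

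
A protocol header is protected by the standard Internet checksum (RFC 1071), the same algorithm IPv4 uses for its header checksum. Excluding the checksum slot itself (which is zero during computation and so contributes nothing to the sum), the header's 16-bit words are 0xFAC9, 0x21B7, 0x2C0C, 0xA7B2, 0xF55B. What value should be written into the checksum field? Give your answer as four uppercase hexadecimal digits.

One's-complement addition (fold any carry out of bit 15 back into bit 0):
  0xFAC9 + 0x21B7 = 0x11C80 → wrap carry → 0x1C81
  0x1C81 + 0x2C0C = 0x0488D
  0x488D + 0xA7B2 = 0x0F03F
  0xF03F + 0xF55B = 0x1E59A → wrap carry → 0xE59B
One's-complement sum = 0xE59B.
Checksum = ~0xE59B & 0xFFFF = 0x1A64.

1A64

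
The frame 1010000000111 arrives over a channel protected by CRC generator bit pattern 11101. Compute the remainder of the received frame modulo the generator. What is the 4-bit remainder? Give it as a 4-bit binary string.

1000

Modulo-2 division of 1010000000111 by 11101:
  pos 0: 10100 XOR 11101 = 01001
  pos 1: 10010 XOR 11101 = 01111
  pos 2: 11110 XOR 11101 = 00011
  pos 5: 11000 XOR 11101 = 00101
  pos 7: 10111 XOR 11101 = 01010
  pos 8: 10101 XOR 11101 = 01000
Remainder = 1000 (nonzero — an error is detected).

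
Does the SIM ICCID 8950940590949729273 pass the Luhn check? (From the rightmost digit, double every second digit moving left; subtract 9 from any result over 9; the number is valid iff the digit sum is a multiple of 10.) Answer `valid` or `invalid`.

From the right, keep odd positions and double even positions (subtract 9 from any doubled value over 9):
  doubled (positions 2,4,...): 5 9 5 8 0 1 8 0 9 → sum 45
  kept (positions 1,3,...): 3 2 2 9 9 9 0 9 5 8 → sum 56
Total = 101.
101 mod 10 = 1, so the number is invalid.

invalid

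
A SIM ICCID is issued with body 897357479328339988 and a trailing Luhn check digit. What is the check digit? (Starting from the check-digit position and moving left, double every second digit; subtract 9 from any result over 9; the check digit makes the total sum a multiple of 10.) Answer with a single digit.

5

Partial digits right→left: 8 8 9 9 3 3 8 2 3 9 7 4 7 5 3 7 9 8
Double every second digit counting from the check-digit position (so the 1st, 3rd, 5th, ... of the partial from the right).
  doubled (with −9 where >9): 7 9 6 7 6 5 5 6 9 → sum 60
  kept as-is: 8 9 3 2 9 4 5 7 8 → sum 55
Total = 60 + 55 = 115.
Check digit = (10 − (115 mod 10)) mod 10 = 5.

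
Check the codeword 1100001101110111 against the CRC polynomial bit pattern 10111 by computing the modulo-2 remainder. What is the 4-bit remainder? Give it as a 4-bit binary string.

Modulo-2 division of 1100001101110111 by 10111:
  pos 0: 11000 XOR 10111 = 01111
  pos 1: 11110 XOR 10111 = 01001
  pos 2: 10011 XOR 10111 = 00100
  pos 4: 10010 XOR 10111 = 00101
  pos 6: 10111 XOR 10111 = 00000
  pos 11: 10111 XOR 10111 = 00000
Remainder = 0000 (zero — the frame passes the CRC check).

0000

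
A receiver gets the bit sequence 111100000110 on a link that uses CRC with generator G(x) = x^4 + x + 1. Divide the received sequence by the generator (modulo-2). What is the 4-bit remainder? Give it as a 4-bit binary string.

Modulo-2 division of 111100000110 by 10011:
  pos 0: 11110 XOR 10011 = 01101
  pos 1: 11010 XOR 10011 = 01001
  pos 2: 10010 XOR 10011 = 00001
  pos 6: 10011 XOR 10011 = 00000
Remainder = 0000 (zero — the frame passes the CRC check).

0000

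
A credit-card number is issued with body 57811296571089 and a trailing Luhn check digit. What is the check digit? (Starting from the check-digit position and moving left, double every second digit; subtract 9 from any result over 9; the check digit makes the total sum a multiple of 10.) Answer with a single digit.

5

Partial digits right→left: 9 8 0 1 7 5 6 9 2 1 1 8 7 5
Double every second digit counting from the check-digit position (so the 1st, 3rd, 5th, ... of the partial from the right).
  doubled (with −9 where >9): 9 0 5 3 4 2 5 → sum 28
  kept as-is: 8 1 5 9 1 8 5 → sum 37
Total = 28 + 37 = 65.
Check digit = (10 − (65 mod 10)) mod 10 = 5.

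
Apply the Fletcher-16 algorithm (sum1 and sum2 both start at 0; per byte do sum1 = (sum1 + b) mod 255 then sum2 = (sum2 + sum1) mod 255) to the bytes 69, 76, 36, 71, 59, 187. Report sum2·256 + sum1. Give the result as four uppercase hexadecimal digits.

Running sums (mod 255):
  after byte 0 (69): sum1=69, sum2=69
  after byte 1 (76): sum1=145, sum2=214
  after byte 2 (36): sum1=181, sum2=140
  after byte 3 (71): sum1=252, sum2=137
  after byte 4 (59): sum1=56, sum2=193
  after byte 5 (187): sum1=243, sum2=181
Checksum = sum2·256 + sum1 = 181·256 + 243 = 46579 = 0xB5F3.

B5F3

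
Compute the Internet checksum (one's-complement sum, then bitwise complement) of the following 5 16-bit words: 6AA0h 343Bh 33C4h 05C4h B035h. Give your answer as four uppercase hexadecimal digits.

One's-complement addition (fold any carry out of bit 15 back into bit 0):
  0x6AA0 + 0x343B = 0x09EDB
  0x9EDB + 0x33C4 = 0x0D29F
  0xD29F + 0x05C4 = 0x0D863
  0xD863 + 0xB035 = 0x18898 → wrap carry → 0x8899
One's-complement sum = 0x8899.
Checksum = ~0x8899 & 0xFFFF = 0x7766.

7766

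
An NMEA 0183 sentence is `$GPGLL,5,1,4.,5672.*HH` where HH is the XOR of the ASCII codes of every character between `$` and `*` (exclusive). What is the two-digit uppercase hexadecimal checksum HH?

66

XOR the ASCII codes of the payload characters:
  'G' = 0x47 → acc = 0x47
  'P' = 0x50 → acc = 0x17
  'G' = 0x47 → acc = 0x50
  'L' = 0x4C → acc = 0x1C
  'L' = 0x4C → acc = 0x50
  ',' = 0x2C → acc = 0x7C
  '5' = 0x35 → acc = 0x49
  ',' = 0x2C → acc = 0x65
  '1' = 0x31 → acc = 0x54
  ',' = 0x2C → acc = 0x78
  '4' = 0x34 → acc = 0x4C
  '.' = 0x2E → acc = 0x62
  ',' = 0x2C → acc = 0x4E
  '5' = 0x35 → acc = 0x7B
  '6' = 0x36 → acc = 0x4D
  '7' = 0x37 → acc = 0x7A
  '2' = 0x32 → acc = 0x48
  '.' = 0x2E → acc = 0x66
Checksum = 0x66.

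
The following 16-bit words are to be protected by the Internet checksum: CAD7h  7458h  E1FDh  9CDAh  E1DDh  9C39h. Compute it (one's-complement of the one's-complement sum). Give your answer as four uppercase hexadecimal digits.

One's-complement addition (fold any carry out of bit 15 back into bit 0):
  0xCAD7 + 0x7458 = 0x13F2F → wrap carry → 0x3F30
  0x3F30 + 0xE1FD = 0x1212D → wrap carry → 0x212E
  0x212E + 0x9CDA = 0x0BE08
  0xBE08 + 0xE1DD = 0x19FE5 → wrap carry → 0x9FE6
  0x9FE6 + 0x9C39 = 0x13C1F → wrap carry → 0x3C20
One's-complement sum = 0x3C20.
Checksum = ~0x3C20 & 0xFFFF = 0xC3DF.

C3DF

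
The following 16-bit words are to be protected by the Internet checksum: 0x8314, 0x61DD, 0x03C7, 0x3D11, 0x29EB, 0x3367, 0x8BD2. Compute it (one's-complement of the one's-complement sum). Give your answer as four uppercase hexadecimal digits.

F110

One's-complement addition (fold any carry out of bit 15 back into bit 0):
  0x8314 + 0x61DD = 0x0E4F1
  0xE4F1 + 0x03C7 = 0x0E8B8
  0xE8B8 + 0x3D11 = 0x125C9 → wrap carry → 0x25CA
  0x25CA + 0x29EB = 0x04FB5
  0x4FB5 + 0x3367 = 0x0831C
  0x831C + 0x8BD2 = 0x10EEE → wrap carry → 0x0EEF
One's-complement sum = 0x0EEF.
Checksum = ~0x0EEF & 0xFFFF = 0xF110.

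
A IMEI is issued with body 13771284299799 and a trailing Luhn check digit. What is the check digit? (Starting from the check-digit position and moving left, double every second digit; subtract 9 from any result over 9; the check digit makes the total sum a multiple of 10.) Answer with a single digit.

7

Partial digits right→left: 9 9 7 9 9 2 4 8 2 1 7 7 3 1
Double every second digit counting from the check-digit position (so the 1st, 3rd, 5th, ... of the partial from the right).
  doubled (with −9 where >9): 9 5 9 8 4 5 6 → sum 46
  kept as-is: 9 9 2 8 1 7 1 → sum 37
Total = 46 + 37 = 83.
Check digit = (10 − (83 mod 10)) mod 10 = 7.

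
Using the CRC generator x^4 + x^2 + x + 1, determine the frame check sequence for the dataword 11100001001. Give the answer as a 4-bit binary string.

Append 4 zeros: 111000010010000. Divide by 10111 (XOR where the leading bit is 1):
  pos 0: 11100 XOR 10111 = 01011
  pos 1: 10110 XOR 10111 = 00001
  pos 5: 10100 XOR 10111 = 00011
  pos 8: 11100 XOR 10111 = 01011
  pos 9: 10110 XOR 10111 = 00001
Remainder (last 4 bits) = 0010. This is the CRC / FCS.

0010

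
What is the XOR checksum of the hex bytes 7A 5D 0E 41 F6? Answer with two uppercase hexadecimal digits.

9E

XOR the bytes together:
  start with 0x7A
  0x7A ⊕ 0x5D = 0x27
  0x27 ⊕ 0x0E = 0x29
  0x29 ⊕ 0x41 = 0x68
  0x68 ⊕ 0xF6 = 0x9E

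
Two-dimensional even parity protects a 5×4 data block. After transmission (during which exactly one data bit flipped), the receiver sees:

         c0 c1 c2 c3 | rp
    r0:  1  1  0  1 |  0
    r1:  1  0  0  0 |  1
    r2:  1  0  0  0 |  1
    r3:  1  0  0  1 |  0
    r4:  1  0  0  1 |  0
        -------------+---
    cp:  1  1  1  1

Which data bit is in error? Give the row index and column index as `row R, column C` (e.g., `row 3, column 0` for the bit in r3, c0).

row 0, column 2

Recompute each row's even parity and compare to rp:
  r0: data parity 1, sent rp 0 → mismatch
  r1: data parity 1, sent rp 1 → ok
  r2: data parity 1, sent rp 1 → ok
  r3: data parity 0, sent rp 0 → ok
  r4: data parity 0, sent rp 0 → ok
Recompute each column's even parity and compare to cp:
  c0: data parity 1, sent cp 1 → ok
  c1: data parity 1, sent cp 1 → ok
  c2: data parity 0, sent cp 1 → mismatch
  c3: data parity 1, sent cp 1 → ok
Exactly one row (r0) and one column (c2) fail → the flipped bit is at their intersection.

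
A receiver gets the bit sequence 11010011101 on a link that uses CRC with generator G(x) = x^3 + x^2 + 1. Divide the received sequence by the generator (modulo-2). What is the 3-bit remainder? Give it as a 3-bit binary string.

Modulo-2 division of 11010011101 by 1101:
  pos 0: 1101 XOR 1101 = 0000
  pos 6: 1110 XOR 1101 = 0011
Remainder = 111 (nonzero — an error is detected).

111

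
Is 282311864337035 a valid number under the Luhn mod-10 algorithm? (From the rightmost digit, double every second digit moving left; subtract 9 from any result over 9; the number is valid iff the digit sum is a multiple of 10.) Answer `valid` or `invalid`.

From the right, keep odd positions and double even positions (subtract 9 from any doubled value over 9):
  doubled (positions 2,4,...): 6 5 6 3 2 6 7 → sum 35
  kept (positions 1,3,...): 5 0 3 4 8 1 2 2 → sum 25
Total = 60.
60 mod 10 = 0, so the number is valid.

valid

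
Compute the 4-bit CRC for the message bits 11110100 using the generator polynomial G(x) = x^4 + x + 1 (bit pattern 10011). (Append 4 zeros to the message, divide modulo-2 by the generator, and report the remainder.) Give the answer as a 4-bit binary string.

1010

Append 4 zeros: 111101000000. Divide by 10011 (XOR where the leading bit is 1):
  pos 0: 11110 XOR 10011 = 01101
  pos 1: 11011 XOR 10011 = 01000
  pos 2: 10000 XOR 10011 = 00011
  pos 5: 11000 XOR 10011 = 01011
  pos 6: 10110 XOR 10011 = 00101
Remainder (last 4 bits) = 1010. This is the CRC / FCS.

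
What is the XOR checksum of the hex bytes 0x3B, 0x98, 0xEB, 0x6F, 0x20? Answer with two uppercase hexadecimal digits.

XOR the bytes together:
  start with 0x3B
  0x3B ⊕ 0x98 = 0xA3
  0xA3 ⊕ 0xEB = 0x48
  0x48 ⊕ 0x6F = 0x27
  0x27 ⊕ 0x20 = 0x07

07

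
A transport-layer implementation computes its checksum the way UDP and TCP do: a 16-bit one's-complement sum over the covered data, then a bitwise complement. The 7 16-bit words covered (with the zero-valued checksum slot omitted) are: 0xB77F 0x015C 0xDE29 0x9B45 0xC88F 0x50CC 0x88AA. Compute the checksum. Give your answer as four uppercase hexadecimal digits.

One's-complement addition (fold any carry out of bit 15 back into bit 0):
  0xB77F + 0x015C = 0x0B8DB
  0xB8DB + 0xDE29 = 0x19704 → wrap carry → 0x9705
  0x9705 + 0x9B45 = 0x1324A → wrap carry → 0x324B
  0x324B + 0xC88F = 0x0FADA
  0xFADA + 0x50CC = 0x14BA6 → wrap carry → 0x4BA7
  0x4BA7 + 0x88AA = 0x0D451
One's-complement sum = 0xD451.
Checksum = ~0xD451 & 0xFFFF = 0x2BAE.

2BAE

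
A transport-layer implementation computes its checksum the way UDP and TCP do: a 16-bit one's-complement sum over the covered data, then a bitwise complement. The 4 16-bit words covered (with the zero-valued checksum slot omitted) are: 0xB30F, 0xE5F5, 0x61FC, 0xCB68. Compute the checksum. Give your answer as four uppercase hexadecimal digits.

One's-complement addition (fold any carry out of bit 15 back into bit 0):
  0xB30F + 0xE5F5 = 0x19904 → wrap carry → 0x9905
  0x9905 + 0x61FC = 0x0FB01
  0xFB01 + 0xCB68 = 0x1C669 → wrap carry → 0xC66A
One's-complement sum = 0xC66A.
Checksum = ~0xC66A & 0xFFFF = 0x3995.

3995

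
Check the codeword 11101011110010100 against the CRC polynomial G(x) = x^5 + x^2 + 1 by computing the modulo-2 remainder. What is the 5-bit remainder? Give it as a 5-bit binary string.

10001

Modulo-2 division of 11101011110010100 by 100101:
  pos 0: 111010 XOR 100101 = 011111
  pos 1: 111111 XOR 100101 = 011010
  pos 2: 110101 XOR 100101 = 010000
  pos 3: 100001 XOR 100101 = 000100
  pos 6: 100100 XOR 100101 = 000001
  pos 11: 110100 XOR 100101 = 010001
Remainder = 10001 (nonzero — an error is detected).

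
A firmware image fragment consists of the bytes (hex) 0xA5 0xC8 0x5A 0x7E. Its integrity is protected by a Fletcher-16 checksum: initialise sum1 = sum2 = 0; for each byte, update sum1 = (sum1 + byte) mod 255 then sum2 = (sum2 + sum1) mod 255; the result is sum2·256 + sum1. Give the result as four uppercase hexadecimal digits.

Running sums (mod 255):
  after byte 0 (0xA5): sum1=165, sum2=165
  after byte 1 (0xC8): sum1=110, sum2=20
  after byte 2 (0x5A): sum1=200, sum2=220
  after byte 3 (0x7E): sum1=71, sum2=36
Checksum = sum2·256 + sum1 = 36·256 + 71 = 9287 = 0x2447.

2447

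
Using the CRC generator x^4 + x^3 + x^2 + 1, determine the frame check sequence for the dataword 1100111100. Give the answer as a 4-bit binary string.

Append 4 zeros: 11001111000000. Divide by 11101 (XOR where the leading bit is 1):
  pos 0: 11001 XOR 11101 = 00100
  pos 2: 10011 XOR 11101 = 01110
  pos 3: 11101 XOR 11101 = 00000
Remainder (last 4 bits) = 0000. This is the CRC / FCS.

0000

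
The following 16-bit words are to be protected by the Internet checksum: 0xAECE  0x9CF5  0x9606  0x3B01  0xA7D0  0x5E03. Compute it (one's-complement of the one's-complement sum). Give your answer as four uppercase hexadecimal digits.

DD5F

One's-complement addition (fold any carry out of bit 15 back into bit 0):
  0xAECE + 0x9CF5 = 0x14BC3 → wrap carry → 0x4BC4
  0x4BC4 + 0x9606 = 0x0E1CA
  0xE1CA + 0x3B01 = 0x11CCB → wrap carry → 0x1CCC
  0x1CCC + 0xA7D0 = 0x0C49C
  0xC49C + 0x5E03 = 0x1229F → wrap carry → 0x22A0
One's-complement sum = 0x22A0.
Checksum = ~0x22A0 & 0xFFFF = 0xDD5F.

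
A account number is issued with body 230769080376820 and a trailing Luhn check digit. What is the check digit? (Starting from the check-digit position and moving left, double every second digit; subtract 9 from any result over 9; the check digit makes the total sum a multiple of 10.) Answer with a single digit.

Partial digits right→left: 0 2 8 6 7 3 0 8 0 9 6 7 0 3 2
Double every second digit counting from the check-digit position (so the 1st, 3rd, 5th, ... of the partial from the right).
  doubled (with −9 where >9): 0 7 5 0 0 3 0 4 → sum 19
  kept as-is: 2 6 3 8 9 7 3 → sum 38
Total = 19 + 38 = 57.
Check digit = (10 − (57 mod 10)) mod 10 = 3.

3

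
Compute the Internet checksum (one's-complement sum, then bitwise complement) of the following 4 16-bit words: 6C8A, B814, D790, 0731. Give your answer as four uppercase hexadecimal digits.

One's-complement addition (fold any carry out of bit 15 back into bit 0):
  0x6C8A + 0xB814 = 0x1249E → wrap carry → 0x249F
  0x249F + 0xD790 = 0x0FC2F
  0xFC2F + 0x0731 = 0x10360 → wrap carry → 0x0361
One's-complement sum = 0x0361.
Checksum = ~0x0361 & 0xFFFF = 0xFC9E.

FC9E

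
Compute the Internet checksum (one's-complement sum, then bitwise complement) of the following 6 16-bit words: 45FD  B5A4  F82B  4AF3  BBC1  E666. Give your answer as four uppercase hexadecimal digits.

1F16

One's-complement addition (fold any carry out of bit 15 back into bit 0):
  0x45FD + 0xB5A4 = 0x0FBA1
  0xFBA1 + 0xF82B = 0x1F3CC → wrap carry → 0xF3CD
  0xF3CD + 0x4AF3 = 0x13EC0 → wrap carry → 0x3EC1
  0x3EC1 + 0xBBC1 = 0x0FA82
  0xFA82 + 0xE666 = 0x1E0E8 → wrap carry → 0xE0E9
One's-complement sum = 0xE0E9.
Checksum = ~0xE0E9 & 0xFFFF = 0x1F16.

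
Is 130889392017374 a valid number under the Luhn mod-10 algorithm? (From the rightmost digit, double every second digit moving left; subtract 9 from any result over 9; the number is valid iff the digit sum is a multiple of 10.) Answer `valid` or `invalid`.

From the right, keep odd positions and double even positions (subtract 9 from any doubled value over 9):
  doubled (positions 2,4,...): 5 5 0 9 9 7 6 → sum 41
  kept (positions 1,3,...): 4 3 1 2 3 8 0 1 → sum 22
Total = 63.
63 mod 10 = 3, so the number is invalid.

invalid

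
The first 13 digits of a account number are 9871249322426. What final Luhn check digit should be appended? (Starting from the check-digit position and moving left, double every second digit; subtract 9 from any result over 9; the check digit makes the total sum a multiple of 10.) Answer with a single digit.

8

Partial digits right→left: 6 2 4 2 2 3 9 4 2 1 7 8 9
Double every second digit counting from the check-digit position (so the 1st, 3rd, 5th, ... of the partial from the right).
  doubled (with −9 where >9): 3 8 4 9 4 5 9 → sum 42
  kept as-is: 2 2 3 4 1 8 → sum 20
Total = 42 + 20 = 62.
Check digit = (10 − (62 mod 10)) mod 10 = 8.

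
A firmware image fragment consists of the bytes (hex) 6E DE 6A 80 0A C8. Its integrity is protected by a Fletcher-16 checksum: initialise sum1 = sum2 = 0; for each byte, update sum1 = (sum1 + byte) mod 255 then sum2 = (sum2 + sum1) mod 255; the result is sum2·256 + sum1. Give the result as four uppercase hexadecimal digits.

F80B

Running sums (mod 255):
  after byte 0 (6E): sum1=110, sum2=110
  after byte 1 (DE): sum1=77, sum2=187
  after byte 2 (6A): sum1=183, sum2=115
  after byte 3 (80): sum1=56, sum2=171
  after byte 4 (0A): sum1=66, sum2=237
  after byte 5 (C8): sum1=11, sum2=248
Checksum = sum2·256 + sum1 = 248·256 + 11 = 63499 = 0xF80B.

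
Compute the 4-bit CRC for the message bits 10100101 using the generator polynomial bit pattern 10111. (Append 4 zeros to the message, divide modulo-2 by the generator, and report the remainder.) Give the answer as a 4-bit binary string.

Append 4 zeros: 101001010000. Divide by 10111 (XOR where the leading bit is 1):
  pos 0: 10100 XOR 10111 = 00011
  pos 3: 11101 XOR 10111 = 01010
  pos 4: 10100 XOR 10111 = 00011
  pos 7: 11000 XOR 10111 = 01111
Remainder (last 4 bits) = 1111. This is the CRC / FCS.

1111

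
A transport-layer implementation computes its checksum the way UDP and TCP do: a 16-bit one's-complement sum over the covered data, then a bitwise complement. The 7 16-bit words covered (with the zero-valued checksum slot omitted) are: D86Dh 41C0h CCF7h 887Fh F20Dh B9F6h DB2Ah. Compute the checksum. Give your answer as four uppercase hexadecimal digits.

092B

One's-complement addition (fold any carry out of bit 15 back into bit 0):
  0xD86D + 0x41C0 = 0x11A2D → wrap carry → 0x1A2E
  0x1A2E + 0xCCF7 = 0x0E725
  0xE725 + 0x887F = 0x16FA4 → wrap carry → 0x6FA5
  0x6FA5 + 0xF20D = 0x161B2 → wrap carry → 0x61B3
  0x61B3 + 0xB9F6 = 0x11BA9 → wrap carry → 0x1BAA
  0x1BAA + 0xDB2A = 0x0F6D4
One's-complement sum = 0xF6D4.
Checksum = ~0xF6D4 & 0xFFFF = 0x092B.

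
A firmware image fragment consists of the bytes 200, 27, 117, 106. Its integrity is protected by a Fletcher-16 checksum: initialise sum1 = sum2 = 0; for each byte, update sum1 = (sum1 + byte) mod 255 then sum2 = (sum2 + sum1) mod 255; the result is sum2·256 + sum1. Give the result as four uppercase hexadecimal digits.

Running sums (mod 255):
  after byte 0 (200): sum1=200, sum2=200
  after byte 1 (27): sum1=227, sum2=172
  after byte 2 (117): sum1=89, sum2=6
  after byte 3 (106): sum1=195, sum2=201
Checksum = sum2·256 + sum1 = 201·256 + 195 = 51651 = 0xC9C3.

C9C3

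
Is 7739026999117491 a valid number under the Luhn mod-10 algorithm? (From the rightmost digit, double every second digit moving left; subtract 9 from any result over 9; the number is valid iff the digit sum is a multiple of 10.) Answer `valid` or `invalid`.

invalid

From the right, keep odd positions and double even positions (subtract 9 from any doubled value over 9):
  doubled (positions 2,4,...): 9 5 2 9 3 0 6 5 → sum 39
  kept (positions 1,3,...): 1 4 1 9 9 2 9 7 → sum 42
Total = 81.
81 mod 10 = 1, so the number is invalid.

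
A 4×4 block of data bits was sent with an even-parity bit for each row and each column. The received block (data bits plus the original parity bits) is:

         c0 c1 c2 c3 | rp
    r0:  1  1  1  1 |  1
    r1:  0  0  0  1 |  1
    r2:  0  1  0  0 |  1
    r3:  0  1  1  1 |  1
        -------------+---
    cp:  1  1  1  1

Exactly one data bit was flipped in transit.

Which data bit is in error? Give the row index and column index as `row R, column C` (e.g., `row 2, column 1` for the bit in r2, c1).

row 0, column 2

Recompute each row's even parity and compare to rp:
  r0: data parity 0, sent rp 1 → mismatch
  r1: data parity 1, sent rp 1 → ok
  r2: data parity 1, sent rp 1 → ok
  r3: data parity 1, sent rp 1 → ok
Recompute each column's even parity and compare to cp:
  c0: data parity 1, sent cp 1 → ok
  c1: data parity 1, sent cp 1 → ok
  c2: data parity 0, sent cp 1 → mismatch
  c3: data parity 1, sent cp 1 → ok
Exactly one row (r0) and one column (c2) fail → the flipped bit is at their intersection.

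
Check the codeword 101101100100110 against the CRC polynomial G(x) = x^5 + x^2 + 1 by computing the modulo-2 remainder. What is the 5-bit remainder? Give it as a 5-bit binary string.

00000

Modulo-2 division of 101101100100110 by 100101:
  pos 0: 101101 XOR 100101 = 001000
  pos 2: 100010 XOR 100101 = 000111
  pos 5: 111010 XOR 100101 = 011111
  pos 6: 111110 XOR 100101 = 011011
  pos 7: 110111 XOR 100101 = 010010
  pos 8: 100101 XOR 100101 = 000000
Remainder = 00000 (zero — the frame passes the CRC check).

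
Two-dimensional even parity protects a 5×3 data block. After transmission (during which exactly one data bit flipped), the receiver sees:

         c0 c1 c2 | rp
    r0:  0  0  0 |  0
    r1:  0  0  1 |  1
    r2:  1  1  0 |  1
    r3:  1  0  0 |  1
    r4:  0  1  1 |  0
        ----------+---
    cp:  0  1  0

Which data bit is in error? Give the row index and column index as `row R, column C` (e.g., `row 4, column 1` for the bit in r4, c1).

Recompute each row's even parity and compare to rp:
  r0: data parity 0, sent rp 0 → ok
  r1: data parity 1, sent rp 1 → ok
  r2: data parity 0, sent rp 1 → mismatch
  r3: data parity 1, sent rp 1 → ok
  r4: data parity 0, sent rp 0 → ok
Recompute each column's even parity and compare to cp:
  c0: data parity 0, sent cp 0 → ok
  c1: data parity 0, sent cp 1 → mismatch
  c2: data parity 0, sent cp 0 → ok
Exactly one row (r2) and one column (c1) fail → the flipped bit is at their intersection.

row 2, column 1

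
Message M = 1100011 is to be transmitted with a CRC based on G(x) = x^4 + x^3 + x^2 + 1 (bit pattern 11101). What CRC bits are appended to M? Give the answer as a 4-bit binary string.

Append 4 zeros: 11000110000. Divide by 11101 (XOR where the leading bit is 1):
  pos 0: 11000 XOR 11101 = 00101
  pos 2: 10111 XOR 11101 = 01010
  pos 3: 10100 XOR 11101 = 01001
  pos 4: 10010 XOR 11101 = 01111
  pos 5: 11110 XOR 11101 = 00011
Remainder (last 4 bits) = 0110. This is the CRC / FCS.

0110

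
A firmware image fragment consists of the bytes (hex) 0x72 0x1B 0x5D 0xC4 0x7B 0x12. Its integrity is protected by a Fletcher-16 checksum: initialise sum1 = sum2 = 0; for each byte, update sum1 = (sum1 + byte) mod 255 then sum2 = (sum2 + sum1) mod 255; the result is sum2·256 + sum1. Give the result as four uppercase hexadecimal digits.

Running sums (mod 255):
  after byte 0 (0x72): sum1=114, sum2=114
  after byte 1 (0x1B): sum1=141, sum2=0
  after byte 2 (0x5D): sum1=234, sum2=234
  after byte 3 (0xC4): sum1=175, sum2=154
  after byte 4 (0x7B): sum1=43, sum2=197
  after byte 5 (0x12): sum1=61, sum2=3
Checksum = sum2·256 + sum1 = 3·256 + 61 = 829 = 0x033D.

033D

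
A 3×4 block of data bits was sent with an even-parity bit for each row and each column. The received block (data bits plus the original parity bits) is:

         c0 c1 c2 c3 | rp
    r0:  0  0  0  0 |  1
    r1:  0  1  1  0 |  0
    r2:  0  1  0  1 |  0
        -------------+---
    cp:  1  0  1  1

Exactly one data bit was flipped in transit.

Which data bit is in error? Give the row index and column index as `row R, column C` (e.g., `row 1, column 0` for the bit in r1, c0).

Recompute each row's even parity and compare to rp:
  r0: data parity 0, sent rp 1 → mismatch
  r1: data parity 0, sent rp 0 → ok
  r2: data parity 0, sent rp 0 → ok
Recompute each column's even parity and compare to cp:
  c0: data parity 0, sent cp 1 → mismatch
  c1: data parity 0, sent cp 0 → ok
  c2: data parity 1, sent cp 1 → ok
  c3: data parity 1, sent cp 1 → ok
Exactly one row (r0) and one column (c0) fail → the flipped bit is at their intersection.

row 0, column 0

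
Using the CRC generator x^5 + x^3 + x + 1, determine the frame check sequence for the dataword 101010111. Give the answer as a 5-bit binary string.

Append 5 zeros: 10101011100000. Divide by 101011 (XOR where the leading bit is 1):
  pos 0: 101010 XOR 101011 = 000001
  pos 5: 111100 XOR 101011 = 010111
  pos 6: 101110 XOR 101011 = 000101
Remainder (last 5 bits) = 10100. This is the CRC / FCS.

10100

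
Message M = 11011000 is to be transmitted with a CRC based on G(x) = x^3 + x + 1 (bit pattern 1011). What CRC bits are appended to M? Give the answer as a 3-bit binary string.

Append 3 zeros: 11011000000. Divide by 1011 (XOR where the leading bit is 1):
  pos 0: 1101 XOR 1011 = 0110
  pos 1: 1101 XOR 1011 = 0110
  pos 2: 1100 XOR 1011 = 0111
  pos 3: 1110 XOR 1011 = 0101
  pos 4: 1010 XOR 1011 = 0001
  pos 7: 1000 XOR 1011 = 0011
Remainder (last 3 bits) = 011. This is the CRC / FCS.

011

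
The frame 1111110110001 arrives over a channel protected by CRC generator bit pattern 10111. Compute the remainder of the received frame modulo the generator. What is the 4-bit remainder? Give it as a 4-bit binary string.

Modulo-2 division of 1111110110001 by 10111:
  pos 0: 11111 XOR 10111 = 01000
  pos 1: 10001 XOR 10111 = 00110
  pos 3: 11001 XOR 10111 = 01110
  pos 4: 11101 XOR 10111 = 01010
  pos 5: 10100 XOR 10111 = 00011
  pos 8: 11001 XOR 10111 = 01110
Remainder = 1110 (nonzero — an error is detected).

1110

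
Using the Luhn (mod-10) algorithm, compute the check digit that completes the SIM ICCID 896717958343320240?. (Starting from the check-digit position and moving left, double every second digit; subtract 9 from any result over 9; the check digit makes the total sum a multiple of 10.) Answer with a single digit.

Partial digits right→left: 0 4 2 0 2 3 3 4 3 8 5 9 7 1 7 6 9 8
Double every second digit counting from the check-digit position (so the 1st, 3rd, 5th, ... of the partial from the right).
  doubled (with −9 where >9): 0 4 4 6 6 1 5 5 9 → sum 40
  kept as-is: 4 0 3 4 8 9 1 6 8 → sum 43
Total = 40 + 43 = 83.
Check digit = (10 − (83 mod 10)) mod 10 = 7.

7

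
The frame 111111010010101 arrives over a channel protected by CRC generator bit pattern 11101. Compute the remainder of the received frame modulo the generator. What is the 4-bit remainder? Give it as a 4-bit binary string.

Modulo-2 division of 111111010010101 by 11101:
  pos 0: 11111 XOR 11101 = 00010
  pos 3: 10101 XOR 11101 = 01000
  pos 4: 10000 XOR 11101 = 01101
  pos 5: 11010 XOR 11101 = 00111
  pos 7: 11110 XOR 11101 = 00011
  pos 10: 11101 XOR 11101 = 00000
Remainder = 0000 (zero — the frame passes the CRC check).

0000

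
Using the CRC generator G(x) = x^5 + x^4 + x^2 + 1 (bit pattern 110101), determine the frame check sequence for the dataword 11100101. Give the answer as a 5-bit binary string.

01011

Append 5 zeros: 1110010100000. Divide by 110101 (XOR where the leading bit is 1):
  pos 0: 111001 XOR 110101 = 001100
  pos 2: 110001 XOR 110101 = 000100
  pos 5: 100000 XOR 110101 = 010101
  pos 6: 101010 XOR 110101 = 011111
  pos 7: 111110 XOR 110101 = 001011
Remainder (last 5 bits) = 01011. This is the CRC / FCS.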